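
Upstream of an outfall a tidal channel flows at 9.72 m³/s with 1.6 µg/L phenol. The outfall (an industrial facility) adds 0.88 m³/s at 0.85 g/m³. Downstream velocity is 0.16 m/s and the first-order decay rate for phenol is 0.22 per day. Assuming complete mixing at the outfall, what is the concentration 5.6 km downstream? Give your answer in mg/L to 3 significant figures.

1.6 µg/L = 0.0016 mg/L.
After complete mixing, C₀ = (0.88·0.85 + 9.72·0.0016) / 10.6 = 0.07203 mg/L.
Travel time t = 5600 m / 0.16 m/s = 3.5e+04 s = 0.4051 d.
C = 0.07203·exp(−0.22·0.4051) = 0.07203·0.9147 = 0.06589 mg/L.

0.0659 mg/L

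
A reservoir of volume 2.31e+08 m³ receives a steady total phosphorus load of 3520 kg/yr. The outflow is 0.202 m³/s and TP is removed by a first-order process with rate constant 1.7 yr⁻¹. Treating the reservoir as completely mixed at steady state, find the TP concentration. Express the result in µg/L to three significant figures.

Outflow Q = 0.202 m³/s × 3.156e+07 s/yr = 6.375e+06 m³/yr.
Steady-state CSTR mass balance: W = Q·C + k·V·C, so C = W/(Q + kV).
Q + kV = 6.375e+06 + 1.7·2.31e+08 = 3.991e+08 m³/yr.
C = 3520/3.991e+08 = 8.82e-06 kg/m³ = 0.00882 mg/L = 8.82 µg/L.

8.82 µg/L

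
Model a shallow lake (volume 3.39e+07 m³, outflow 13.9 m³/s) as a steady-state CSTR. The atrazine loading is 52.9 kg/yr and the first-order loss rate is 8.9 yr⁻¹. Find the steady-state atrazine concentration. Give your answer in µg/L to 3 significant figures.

Outflow Q = 13.9 m³/s × 3.156e+07 s/yr = 4.387e+08 m³/yr.
Steady-state CSTR mass balance: W = Q·C + k·V·C, so C = W/(Q + kV).
Q + kV = 4.387e+08 + 8.9·3.39e+07 = 7.404e+08 m³/yr.
C = 52.9/7.404e+08 = 7.145e-08 kg/m³ = 7.145e-05 mg/L = 0.07145 µg/L.

0.0715 µg/L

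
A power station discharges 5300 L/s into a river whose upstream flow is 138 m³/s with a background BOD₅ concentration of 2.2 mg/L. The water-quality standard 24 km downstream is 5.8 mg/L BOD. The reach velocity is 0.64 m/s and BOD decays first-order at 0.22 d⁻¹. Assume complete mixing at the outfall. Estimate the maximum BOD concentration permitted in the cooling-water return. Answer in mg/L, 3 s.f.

5300 L/s = 5.3 m³/s.
Travel time to the compliance point: t = 2.4e+04/0.64 = 3.75e+04 s = 0.434 d; decay factor exp(−0.22·0.434) = 0.9089.
So the concentration just after mixing may be at most 5.8/0.9089 = 6.381 mg/L.
Mass balance: 6.381·143.3 = 5.3·Cₑ + 138·2.2.
Cₑ = (914.4 − 303.6) / 5.3 = 115.2 mg/L.

115 mg/L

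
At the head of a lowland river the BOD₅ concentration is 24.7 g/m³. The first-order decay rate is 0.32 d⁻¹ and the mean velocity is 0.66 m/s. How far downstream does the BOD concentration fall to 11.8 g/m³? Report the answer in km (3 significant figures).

132 km

From C = C₀·e^(−kt), t = ln(C₀/C)/k = ln(24.7/11.8)/0.32 = 0.7387/0.32 = 2.308 d.
Distance = v·t = 0.66 m/s × 1.995e+05 s = 1.316e+05 m = 131.6 km.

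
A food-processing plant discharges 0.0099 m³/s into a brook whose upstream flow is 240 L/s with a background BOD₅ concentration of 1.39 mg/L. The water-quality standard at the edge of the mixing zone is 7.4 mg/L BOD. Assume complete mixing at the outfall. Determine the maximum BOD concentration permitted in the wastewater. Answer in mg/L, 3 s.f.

153 mg/L

240 L/s = 0.24 m³/s.
Mass balance: 7.4·0.2499 = 0.0099·Cₑ + 0.24·1.39.
Cₑ = (1.849 − 0.3336) / 0.0099 = 153.1 mg/L.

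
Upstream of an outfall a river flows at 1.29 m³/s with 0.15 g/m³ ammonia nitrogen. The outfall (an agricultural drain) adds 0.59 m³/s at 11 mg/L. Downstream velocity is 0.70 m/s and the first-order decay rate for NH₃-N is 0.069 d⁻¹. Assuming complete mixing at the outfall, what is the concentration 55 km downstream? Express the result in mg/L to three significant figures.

3.34 mg/L

After complete mixing, C₀ = (0.59·11 + 1.29·0.15) / 1.88 = 3.555 mg/L.
Travel time t = 5.5e+04 m / 0.70 m/s = 7.857e+04 s = 0.9094 d.
C = 3.555·exp(−0.069·0.9094) = 3.555·0.9392 = 3.339 mg/L.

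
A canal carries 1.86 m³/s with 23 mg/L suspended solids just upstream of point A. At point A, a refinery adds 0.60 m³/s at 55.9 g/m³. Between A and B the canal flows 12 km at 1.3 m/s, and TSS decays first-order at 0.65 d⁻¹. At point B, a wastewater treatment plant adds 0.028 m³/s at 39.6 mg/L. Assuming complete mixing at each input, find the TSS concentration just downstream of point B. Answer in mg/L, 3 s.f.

29.1 mg/L

After input A: C = (1.86·23 + 0.6·55.9) / 2.46 = 31.02 mg/L.
Over the 12 km reach to input B (t = 9231 s = 0.1068 d), decay gives C = 31.02·exp(−0.65·0.1068) = 28.94 mg/L.
After input B: C = (2.46·28.94 + 0.028·39.6) / 2.488 = 29.06 mg/L.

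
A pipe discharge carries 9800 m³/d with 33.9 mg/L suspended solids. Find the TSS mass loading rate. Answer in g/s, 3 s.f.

3.85 g/s

9800 m³/d = 0.1134 m³/s.
Mass flux = Q·C = 0.1134 m³/s × 33.9 g/m³ = 3.845 g/s.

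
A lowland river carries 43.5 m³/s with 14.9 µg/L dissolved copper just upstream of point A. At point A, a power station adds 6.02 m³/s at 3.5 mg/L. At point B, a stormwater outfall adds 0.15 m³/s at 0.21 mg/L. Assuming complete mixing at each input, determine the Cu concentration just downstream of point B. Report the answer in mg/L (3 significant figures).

14.9 µg/L = 0.0149 mg/L.
After input A: C = (43.5·0.0149 + 6.02·3.5) / 49.52 = 0.4386 mg/L.
After input B: C = (49.52·0.4386 + 0.15·0.21) / 49.67 = 0.4379 mg/L.

0.438 mg/L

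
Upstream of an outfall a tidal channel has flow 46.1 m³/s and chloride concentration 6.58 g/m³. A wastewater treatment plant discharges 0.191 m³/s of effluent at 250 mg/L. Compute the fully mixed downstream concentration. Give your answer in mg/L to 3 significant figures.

7.58 mg/L

Conservation of mass across the mixing zone: C = (0.191·250 + 46.1·6.58) / (0.191 + 46.1) = 351.1/46.29 = 7.584 mg/L.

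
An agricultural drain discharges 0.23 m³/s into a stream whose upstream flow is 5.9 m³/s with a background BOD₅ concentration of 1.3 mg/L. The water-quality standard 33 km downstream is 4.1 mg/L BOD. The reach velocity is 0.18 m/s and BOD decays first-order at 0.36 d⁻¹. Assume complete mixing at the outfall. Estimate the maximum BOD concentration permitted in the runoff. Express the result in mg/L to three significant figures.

Travel time to the compliance point: t = 3.3e+04/0.18 = 1.833e+05 s = 2.122 d; decay factor exp(−0.36·2.122) = 0.4659.
So the concentration just after mixing may be at most 4.1/0.4659 = 8.801 mg/L.
Mass balance: 8.801·6.13 = 0.23·Cₑ + 5.9·1.3.
Cₑ = (53.95 − 7.67) / 0.23 = 201.2 mg/L.

201 mg/L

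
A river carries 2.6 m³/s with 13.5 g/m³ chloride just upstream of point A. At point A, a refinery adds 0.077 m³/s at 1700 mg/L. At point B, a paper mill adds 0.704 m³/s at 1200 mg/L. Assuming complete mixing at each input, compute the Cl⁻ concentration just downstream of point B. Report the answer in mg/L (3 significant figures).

After input A: C = (2.6·13.5 + 0.077·1700) / 2.677 = 62.01 mg/L.
After input B: C = (2.677·62.01 + 0.704·1200) / 3.381 = 299 mg/L.

299 mg/L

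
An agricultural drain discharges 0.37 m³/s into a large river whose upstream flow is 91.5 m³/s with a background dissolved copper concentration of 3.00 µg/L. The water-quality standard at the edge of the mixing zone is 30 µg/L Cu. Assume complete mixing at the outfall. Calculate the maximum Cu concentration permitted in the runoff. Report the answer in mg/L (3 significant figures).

3.00 µg/L = 0.003 mg/L.
30 µg/L = 0.03 mg/L.
Mass balance: 0.03·91.87 = 0.37·Cₑ + 91.5·0.003.
Cₑ = (2.756 − 0.2745) / 0.37 = 6.707 mg/L.

6.71 mg/L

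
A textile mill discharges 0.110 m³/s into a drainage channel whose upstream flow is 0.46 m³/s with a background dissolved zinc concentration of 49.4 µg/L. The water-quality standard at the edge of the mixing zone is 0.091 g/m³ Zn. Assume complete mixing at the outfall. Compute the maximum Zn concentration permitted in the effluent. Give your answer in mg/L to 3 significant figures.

0.265 mg/L

49.4 µg/L = 0.0494 mg/L.
Mass balance: 0.091·0.57 = 0.11·Cₑ + 0.46·0.0494.
Cₑ = (0.05187 − 0.02272) / 0.11 = 0.265 mg/L.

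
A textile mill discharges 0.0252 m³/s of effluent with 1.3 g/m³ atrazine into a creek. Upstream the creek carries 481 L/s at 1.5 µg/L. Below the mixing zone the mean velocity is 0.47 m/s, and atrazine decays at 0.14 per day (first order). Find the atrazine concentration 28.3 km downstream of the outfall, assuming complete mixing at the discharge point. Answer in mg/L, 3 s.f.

0.0600 mg/L

481 L/s = 0.481 m³/s.
1.5 µg/L = 0.0015 mg/L.
After complete mixing, C₀ = (0.0252·1.3 + 0.481·0.0015) / 0.5062 = 0.06614 mg/L.
Travel time t = 2.83e+04 m / 0.47 m/s = 6.021e+04 s = 0.6969 d.
C = 0.06614·exp(−0.14·0.6969) = 0.06614·0.907 = 0.05999 mg/L.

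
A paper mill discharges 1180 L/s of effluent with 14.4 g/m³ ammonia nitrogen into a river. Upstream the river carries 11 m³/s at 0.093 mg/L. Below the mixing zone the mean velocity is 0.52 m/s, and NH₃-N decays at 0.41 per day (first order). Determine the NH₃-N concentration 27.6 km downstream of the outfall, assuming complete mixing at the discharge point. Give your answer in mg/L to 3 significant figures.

1180 L/s = 1.18 m³/s.
After complete mixing, C₀ = (1.18·14.4 + 11·0.093) / 12.18 = 1.479 mg/L.
Travel time t = 2.76e+04 m / 0.52 m/s = 5.308e+04 s = 0.6143 d.
C = 1.479·exp(−0.41·0.6143) = 1.479·0.7773 = 1.15 mg/L.

1.15 mg/L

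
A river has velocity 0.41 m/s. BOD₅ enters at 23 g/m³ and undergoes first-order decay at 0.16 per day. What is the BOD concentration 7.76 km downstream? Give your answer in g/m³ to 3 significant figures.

22.2 g/m³

Travel time t = 7.76 km / 0.41 m/s = 7760/0.41 = 1.893e+04 s = 0.2191 d.
First-order decay: C = 23·exp(−0.16·0.2191) = 23·0.9656 = 22.21 g/m³.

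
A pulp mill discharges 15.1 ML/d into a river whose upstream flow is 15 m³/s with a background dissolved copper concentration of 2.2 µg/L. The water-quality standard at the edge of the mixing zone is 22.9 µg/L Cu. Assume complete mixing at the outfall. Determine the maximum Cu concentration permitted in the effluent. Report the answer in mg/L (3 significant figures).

15.1 ML/d = 0.1748 m³/s.
2.2 µg/L = 0.0022 mg/L.
22.9 µg/L = 0.0229 mg/L.
Mass balance: 0.0229·15.17 = 0.1748·Cₑ + 15·0.0022.
Cₑ = (0.3475 − 0.033) / 0.1748 = 1.8 mg/L.

1.80 mg/L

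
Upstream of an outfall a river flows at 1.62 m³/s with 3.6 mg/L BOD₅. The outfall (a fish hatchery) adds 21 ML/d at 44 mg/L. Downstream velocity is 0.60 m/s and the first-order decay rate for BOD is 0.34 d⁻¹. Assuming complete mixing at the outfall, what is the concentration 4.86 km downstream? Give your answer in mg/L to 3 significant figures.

21 ML/d = 0.2431 m³/s.
After complete mixing, C₀ = (0.2431·44 + 1.62·3.6) / 1.863 = 8.871 mg/L.
Travel time t = 4860 m / 0.60 m/s = 8100 s = 0.09375 d.
C = 8.871·exp(−0.34·0.09375) = 8.871·0.9686 = 8.592 mg/L.

8.59 mg/L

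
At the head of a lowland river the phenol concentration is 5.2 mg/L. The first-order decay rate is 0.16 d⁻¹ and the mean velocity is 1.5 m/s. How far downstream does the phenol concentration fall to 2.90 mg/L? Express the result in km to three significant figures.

473 km

From C = C₀·e^(−kt), t = ln(C₀/C)/k = ln(5.2/2.90)/0.16 = 0.5839/0.16 = 3.65 d.
Distance = v·t = 1.5 m/s × 3.153e+05 s = 4.73e+05 m = 473 km.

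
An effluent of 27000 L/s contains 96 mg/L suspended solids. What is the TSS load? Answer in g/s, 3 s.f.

27000 L/s = 27 m³/s.
Mass flux = Q·C = 27 m³/s × 96 g/m³ = 2592 g/s.

2590 g/s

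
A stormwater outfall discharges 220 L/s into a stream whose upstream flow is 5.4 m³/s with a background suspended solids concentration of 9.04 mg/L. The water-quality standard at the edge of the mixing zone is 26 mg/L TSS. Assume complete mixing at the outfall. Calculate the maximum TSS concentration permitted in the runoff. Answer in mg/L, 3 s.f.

442 mg/L

220 L/s = 0.22 m³/s.
Mass balance: 26·5.62 = 0.22·Cₑ + 5.4·9.04.
Cₑ = (146.1 − 48.82) / 0.22 = 442.3 mg/L.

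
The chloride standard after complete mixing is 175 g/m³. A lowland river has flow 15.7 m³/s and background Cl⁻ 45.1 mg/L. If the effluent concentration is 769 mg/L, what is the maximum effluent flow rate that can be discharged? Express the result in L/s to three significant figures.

Mass balance at complete mixing: C_std·(Q_w + Q_r) = Q_w·C_e + Q_r·C_b.
Rearranging, Q_w = Q_r·(C_std − C_b)/(C_e − C_std) = 15.7·(175 − 45.1) / (769 − 175) = 3.433 m³/s.
= 3433 L/s.

3430 L/s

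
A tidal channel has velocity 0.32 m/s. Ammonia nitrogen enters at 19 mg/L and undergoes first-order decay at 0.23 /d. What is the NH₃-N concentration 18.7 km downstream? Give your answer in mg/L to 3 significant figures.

Travel time t = 18.7 km / 0.32 m/s = 1.87e+04/0.32 = 5.844e+04 s = 0.6764 d.
First-order decay: C = 19·exp(−0.23·0.6764) = 19·0.8559 = 16.26 mg/L.

16.3 mg/L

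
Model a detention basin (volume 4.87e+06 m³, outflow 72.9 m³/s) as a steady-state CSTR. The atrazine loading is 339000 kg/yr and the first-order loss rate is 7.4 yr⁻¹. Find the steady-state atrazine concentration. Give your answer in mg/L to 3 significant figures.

0.145 mg/L

Outflow Q = 72.9 m³/s × 3.156e+07 s/yr = 2.301e+09 m³/yr.
Steady-state CSTR mass balance: W = Q·C + k·V·C, so C = W/(Q + kV).
Q + kV = 2.301e+09 + 7.4·4.87e+06 = 2.337e+09 m³/yr.
C = 339000/2.337e+09 = 0.0001451 kg/m³ = 0.1451 mg/L.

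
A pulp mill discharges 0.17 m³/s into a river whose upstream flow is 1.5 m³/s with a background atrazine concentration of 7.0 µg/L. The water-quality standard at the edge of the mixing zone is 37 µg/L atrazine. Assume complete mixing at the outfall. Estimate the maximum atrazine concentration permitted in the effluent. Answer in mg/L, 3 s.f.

0.302 mg/L

7.0 µg/L = 0.007 mg/L.
37 µg/L = 0.037 mg/L.
Mass balance: 0.037·1.67 = 0.17·Cₑ + 1.5·0.007.
Cₑ = (0.06179 − 0.0105) / 0.17 = 0.3017 mg/L.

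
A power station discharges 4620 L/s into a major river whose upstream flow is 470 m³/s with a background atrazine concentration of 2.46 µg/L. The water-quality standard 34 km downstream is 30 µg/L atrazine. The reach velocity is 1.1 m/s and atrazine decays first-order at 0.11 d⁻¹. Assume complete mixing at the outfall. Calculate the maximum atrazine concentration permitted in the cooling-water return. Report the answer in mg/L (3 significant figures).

4620 L/s = 4.62 m³/s.
2.46 µg/L = 0.00246 mg/L.
30 µg/L = 0.03 mg/L.
Travel time to the compliance point: t = 3.4e+04/1.1 = 3.091e+04 s = 0.3577 d; decay factor exp(−0.11·0.3577) = 0.9614.
So the concentration just after mixing may be at most 0.03/0.9614 = 0.0312 mg/L.
Mass balance: 0.0312·474.6 = 4.62·Cₑ + 470·0.00246.
Cₑ = (14.81 − 1.156) / 4.62 = 2.955 mg/L.

2.96 mg/L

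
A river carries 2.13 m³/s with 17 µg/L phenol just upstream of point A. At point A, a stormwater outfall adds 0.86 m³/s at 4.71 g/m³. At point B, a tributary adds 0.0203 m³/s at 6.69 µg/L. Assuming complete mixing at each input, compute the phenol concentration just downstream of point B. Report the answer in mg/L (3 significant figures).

17 µg/L = 0.017 mg/L.
After input A: C = (2.13·0.017 + 0.86·4.71) / 2.99 = 1.367 mg/L.
6.69 µg/L = 0.00669 mg/L.
After input B: C = (2.99·1.367 + 0.0203·0.00669) / 3.01 = 1.358 mg/L.

1.36 mg/L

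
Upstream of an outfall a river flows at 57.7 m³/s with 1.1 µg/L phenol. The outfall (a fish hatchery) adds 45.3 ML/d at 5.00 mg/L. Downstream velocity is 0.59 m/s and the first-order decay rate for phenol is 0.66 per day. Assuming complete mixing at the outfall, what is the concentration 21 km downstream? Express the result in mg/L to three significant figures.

0.0351 mg/L

45.3 ML/d = 0.5243 m³/s.
1.1 µg/L = 0.0011 mg/L.
After complete mixing, C₀ = (0.5243·5 + 57.7·0.0011) / 58.22 = 0.04611 mg/L.
Travel time t = 2.1e+04 m / 0.59 m/s = 3.559e+04 s = 0.412 d.
C = 0.04611·exp(−0.66·0.412) = 0.04611·0.7619 = 0.03514 mg/L.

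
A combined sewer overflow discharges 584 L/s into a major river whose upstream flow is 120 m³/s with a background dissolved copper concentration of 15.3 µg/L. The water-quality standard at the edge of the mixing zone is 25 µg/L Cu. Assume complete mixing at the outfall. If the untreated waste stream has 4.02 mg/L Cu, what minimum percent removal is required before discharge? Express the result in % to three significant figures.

49.8 %

584 L/s = 0.584 m³/s.
15.3 µg/L = 0.0153 mg/L.
25 µg/L = 0.025 mg/L.
Mass balance: 0.025·120.6 = 0.584·Cₑ + 120·0.0153.
Cₑ = (3.015 − 1.836) / 0.584 = 2.018 mg/L.
Required removal = 1 − 2.018/4.02 = 49.8 %.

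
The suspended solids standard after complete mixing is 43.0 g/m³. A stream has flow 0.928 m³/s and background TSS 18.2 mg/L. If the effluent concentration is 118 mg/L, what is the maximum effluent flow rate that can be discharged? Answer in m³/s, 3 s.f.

0.307 m³/s

Mass balance at complete mixing: C_std·(Q_w + Q_r) = Q_w·C_e + Q_r·C_b.
Rearranging, Q_w = Q_r·(C_std − C_b)/(C_e − C_std) = 0.928·(43 − 18.2) / (118 − 43) = 0.3069 m³/s.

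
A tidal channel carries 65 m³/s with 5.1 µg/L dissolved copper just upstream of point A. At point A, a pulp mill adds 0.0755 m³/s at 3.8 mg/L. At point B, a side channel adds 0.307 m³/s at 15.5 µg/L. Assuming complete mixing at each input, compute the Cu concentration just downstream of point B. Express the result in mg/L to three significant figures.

5.1 µg/L = 0.0051 mg/L.
After input A: C = (65·0.0051 + 0.0755·3.8) / 65.08 = 0.009503 mg/L.
15.5 µg/L = 0.0155 mg/L.
After input B: C = (65.08·0.009503 + 0.307·0.0155) / 65.38 = 0.009531 mg/L.

0.00953 mg/L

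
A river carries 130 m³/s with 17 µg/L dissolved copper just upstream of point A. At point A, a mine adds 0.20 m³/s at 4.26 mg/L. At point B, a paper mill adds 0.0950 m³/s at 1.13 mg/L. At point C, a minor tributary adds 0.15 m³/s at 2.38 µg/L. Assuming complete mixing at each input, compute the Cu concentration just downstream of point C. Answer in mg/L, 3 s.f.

17 µg/L = 0.017 mg/L.
After input A: C = (130·0.017 + 0.2·4.26) / 130.2 = 0.02352 mg/L.
After input B: C = (130.2·0.02352 + 0.095·1.13) / 130.3 = 0.02432 mg/L.
2.38 µg/L = 0.00238 mg/L.
After input C: C = (130.3·0.02432 + 0.15·0.00238) / 130.4 = 0.0243 mg/L.

0.0243 mg/L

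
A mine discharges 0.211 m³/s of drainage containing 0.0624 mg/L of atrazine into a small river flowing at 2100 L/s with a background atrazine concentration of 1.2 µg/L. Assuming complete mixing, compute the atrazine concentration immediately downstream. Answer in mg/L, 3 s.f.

0.00679 mg/L

2100 L/s = 2.1 m³/s.
1.2 µg/L = 0.0012 mg/L.
Conservation of mass across the mixing zone: C = (0.211·0.0624 + 2.1·0.0012) / (0.211 + 2.1) = 0.01569/2.311 = 0.006788 mg/L.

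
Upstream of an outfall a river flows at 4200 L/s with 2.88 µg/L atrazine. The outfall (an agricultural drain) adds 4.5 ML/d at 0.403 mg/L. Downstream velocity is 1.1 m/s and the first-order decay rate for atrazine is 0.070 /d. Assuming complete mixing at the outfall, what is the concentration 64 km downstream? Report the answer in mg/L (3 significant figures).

4.5 ML/d = 0.05208 m³/s.
4200 L/s = 4.2 m³/s.
2.88 µg/L = 0.00288 mg/L.
After complete mixing, C₀ = (0.05208·0.403 + 4.2·0.00288) / 4.252 = 0.007781 mg/L.
Travel time t = 6.4e+04 m / 1.1 m/s = 5.818e+04 s = 0.6734 d.
C = 0.007781·exp(−0.070·0.6734) = 0.007781·0.954 = 0.007423 mg/L.

0.00742 mg/L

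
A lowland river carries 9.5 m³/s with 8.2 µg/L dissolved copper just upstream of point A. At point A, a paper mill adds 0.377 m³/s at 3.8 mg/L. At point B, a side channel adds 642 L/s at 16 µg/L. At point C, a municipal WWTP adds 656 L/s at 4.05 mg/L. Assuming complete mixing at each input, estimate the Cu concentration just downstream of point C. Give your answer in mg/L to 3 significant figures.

8.2 µg/L = 0.0082 mg/L.
After input A: C = (9.5·0.0082 + 0.377·3.8) / 9.877 = 0.1529 mg/L.
642 L/s = 0.642 m³/s.
16 µg/L = 0.016 mg/L.
After input B: C = (9.877·0.1529 + 0.642·0.016) / 10.52 = 0.1446 mg/L.
656 L/s = 0.656 m³/s.
After input C: C = (10.52·0.1446 + 0.656·4.05) / 11.18 = 0.3738 mg/L.

0.374 mg/L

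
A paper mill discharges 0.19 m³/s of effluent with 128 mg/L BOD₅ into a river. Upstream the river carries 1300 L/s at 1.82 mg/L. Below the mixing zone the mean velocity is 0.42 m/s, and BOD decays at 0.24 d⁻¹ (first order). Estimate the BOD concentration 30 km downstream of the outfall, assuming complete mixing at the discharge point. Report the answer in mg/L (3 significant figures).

14.7 mg/L

1300 L/s = 1.3 m³/s.
After complete mixing, C₀ = (0.19·128 + 1.3·1.82) / 1.49 = 17.91 mg/L.
Travel time t = 3e+04 m / 0.42 m/s = 7.143e+04 s = 0.8267 d.
C = 17.91·exp(−0.24·0.8267) = 17.91·0.82 = 14.69 mg/L.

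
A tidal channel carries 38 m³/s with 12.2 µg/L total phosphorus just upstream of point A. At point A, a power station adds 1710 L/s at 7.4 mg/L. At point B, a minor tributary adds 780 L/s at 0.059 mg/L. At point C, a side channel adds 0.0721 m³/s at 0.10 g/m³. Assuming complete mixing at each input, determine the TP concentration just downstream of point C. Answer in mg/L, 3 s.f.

12.2 µg/L = 0.0122 mg/L.
1710 L/s = 1.71 m³/s.
After input A: C = (38·0.0122 + 1.71·7.4) / 39.71 = 0.3303 mg/L.
780 L/s = 0.78 m³/s.
After input B: C = (39.71·0.3303 + 0.78·0.059) / 40.49 = 0.3251 mg/L.
After input C: C = (40.49·0.3251 + 0.0721·0.1) / 40.56 = 0.3247 mg/L.

0.325 mg/L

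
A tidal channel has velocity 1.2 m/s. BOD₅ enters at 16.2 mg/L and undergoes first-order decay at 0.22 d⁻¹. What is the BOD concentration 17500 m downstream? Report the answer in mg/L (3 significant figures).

Travel time t = 17500 m / 1.2 m/s = 1.75e+04/1.2 = 1.458e+04 s = 0.1688 d.
First-order decay: C = 16.2·exp(−0.22·0.1688) = 16.2·0.9635 = 15.61 mg/L.

15.6 mg/L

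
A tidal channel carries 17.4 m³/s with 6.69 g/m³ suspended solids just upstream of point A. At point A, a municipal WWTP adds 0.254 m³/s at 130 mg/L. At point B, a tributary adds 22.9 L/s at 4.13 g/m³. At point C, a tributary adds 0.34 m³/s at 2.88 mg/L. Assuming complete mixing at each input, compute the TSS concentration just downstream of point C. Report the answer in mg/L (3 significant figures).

After input A: C = (17.4·6.69 + 0.254·130) / 17.65 = 8.464 mg/L.
22.9 L/s = 0.0229 m³/s.
After input B: C = (17.65·8.464 + 0.0229·4.13) / 17.68 = 8.459 mg/L.
After input C: C = (17.68·8.459 + 0.34·2.88) / 18.02 = 8.353 mg/L.

8.35 mg/L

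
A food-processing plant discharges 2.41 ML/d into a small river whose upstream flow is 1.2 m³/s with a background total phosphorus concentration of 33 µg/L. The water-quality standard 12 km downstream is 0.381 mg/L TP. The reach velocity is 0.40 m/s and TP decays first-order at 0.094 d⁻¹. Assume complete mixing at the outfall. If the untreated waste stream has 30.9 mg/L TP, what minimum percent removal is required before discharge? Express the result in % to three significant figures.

2.41 ML/d = 0.02789 m³/s.
33 µg/L = 0.033 mg/L.
Travel time to the compliance point: t = 1.2e+04/0.40 = 3e+04 s = 0.3472 d; decay factor exp(−0.094·0.3472) = 0.9679.
So the concentration just after mixing may be at most 0.381/0.9679 = 0.3936 mg/L.
Mass balance: 0.3936·1.228 = 0.02789·Cₑ + 1.2·0.033.
Cₑ = (0.4833 − 0.0396) / 0.02789 = 15.91 mg/L.
Required removal = 1 − 15.91/30.9 = 48.52 %.

48.5 %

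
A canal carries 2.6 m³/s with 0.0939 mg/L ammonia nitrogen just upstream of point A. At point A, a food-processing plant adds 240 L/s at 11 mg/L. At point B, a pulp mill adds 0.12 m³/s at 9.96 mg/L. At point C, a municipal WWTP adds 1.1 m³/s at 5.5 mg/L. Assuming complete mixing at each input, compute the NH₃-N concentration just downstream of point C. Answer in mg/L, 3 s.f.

240 L/s = 0.24 m³/s.
After input A: C = (2.6·0.0939 + 0.24·11) / 2.84 = 1.016 mg/L.
After input B: C = (2.84·1.016 + 0.12·9.96) / 2.96 = 1.378 mg/L.
After input C: C = (2.96·1.378 + 1.1·5.5) / 4.06 = 2.495 mg/L.

2.49 mg/L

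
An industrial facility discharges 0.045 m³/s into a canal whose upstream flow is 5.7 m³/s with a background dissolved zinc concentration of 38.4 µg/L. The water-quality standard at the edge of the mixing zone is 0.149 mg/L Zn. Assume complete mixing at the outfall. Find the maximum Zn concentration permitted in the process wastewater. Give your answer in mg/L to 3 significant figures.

38.4 µg/L = 0.0384 mg/L.
Mass balance: 0.149·5.745 = 0.045·Cₑ + 5.7·0.0384.
Cₑ = (0.856 − 0.2189) / 0.045 = 14.16 mg/L.

14.2 mg/L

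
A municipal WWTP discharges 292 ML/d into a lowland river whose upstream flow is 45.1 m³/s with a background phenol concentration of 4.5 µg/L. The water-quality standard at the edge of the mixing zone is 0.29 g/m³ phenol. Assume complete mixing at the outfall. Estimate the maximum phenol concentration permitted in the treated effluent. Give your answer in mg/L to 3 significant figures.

4.10 mg/L

292 ML/d = 3.38 m³/s.
4.5 µg/L = 0.0045 mg/L.
Mass balance: 0.29·48.48 = 3.38·Cₑ + 45.1·0.0045.
Cₑ = (14.06 − 0.203) / 3.38 = 4.1 mg/L.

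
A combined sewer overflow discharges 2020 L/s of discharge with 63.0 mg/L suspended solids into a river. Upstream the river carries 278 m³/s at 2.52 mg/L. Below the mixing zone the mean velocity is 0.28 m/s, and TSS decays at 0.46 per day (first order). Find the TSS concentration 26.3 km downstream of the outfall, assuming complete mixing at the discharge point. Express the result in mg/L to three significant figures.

1.79 mg/L

2020 L/s = 2.02 m³/s.
After complete mixing, C₀ = (2.02·63 + 278·2.52) / 280 = 2.956 mg/L.
Travel time t = 2.63e+04 m / 0.28 m/s = 9.393e+04 s = 1.087 d.
C = 2.956·exp(−0.46·1.087) = 2.956·0.6065 = 1.793 mg/L.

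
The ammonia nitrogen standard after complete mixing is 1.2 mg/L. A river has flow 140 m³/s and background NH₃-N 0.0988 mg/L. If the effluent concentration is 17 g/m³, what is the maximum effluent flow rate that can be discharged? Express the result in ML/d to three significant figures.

843 ML/d

Mass balance at complete mixing: C_std·(Q_w + Q_r) = Q_w·C_e + Q_r·C_b.
Rearranging, Q_w = Q_r·(C_std − C_b)/(C_e − C_std) = 140·(1.2 − 0.0988) / (17 − 1.2) = 9.757 m³/s.
= 843 ML/d.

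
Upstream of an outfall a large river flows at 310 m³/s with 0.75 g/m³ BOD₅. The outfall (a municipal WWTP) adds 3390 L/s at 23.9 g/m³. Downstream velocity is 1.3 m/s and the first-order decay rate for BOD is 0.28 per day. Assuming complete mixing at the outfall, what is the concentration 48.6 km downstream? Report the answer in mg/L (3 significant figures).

3390 L/s = 3.39 m³/s.
After complete mixing, C₀ = (3.39·23.9 + 310·0.75) / 313.4 = 1 mg/L.
Travel time t = 4.86e+04 m / 1.3 m/s = 3.738e+04 s = 0.4327 d.
C = 1·exp(−0.28·0.4327) = 1·0.8859 = 0.8863 mg/L.

0.886 mg/L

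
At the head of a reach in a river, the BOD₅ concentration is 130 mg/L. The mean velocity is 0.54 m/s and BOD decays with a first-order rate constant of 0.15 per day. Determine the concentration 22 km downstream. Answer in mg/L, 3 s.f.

121 mg/L

Travel time t = 22 km / 0.54 m/s = 2.2e+04/0.54 = 4.074e+04 s = 0.4715 d.
First-order decay: C = 130·exp(−0.15·0.4715) = 130·0.9317 = 121.1 mg/L.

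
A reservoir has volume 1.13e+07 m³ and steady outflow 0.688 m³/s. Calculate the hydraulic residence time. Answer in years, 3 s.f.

0.520 yr

Q = 0.688 m³/s × 3.156e+07 s/yr = 2.171e+07 m³/yr.
Hydraulic residence time τ = V/Q = 1.13e+07/2.171e+07 = 0.5205 yr.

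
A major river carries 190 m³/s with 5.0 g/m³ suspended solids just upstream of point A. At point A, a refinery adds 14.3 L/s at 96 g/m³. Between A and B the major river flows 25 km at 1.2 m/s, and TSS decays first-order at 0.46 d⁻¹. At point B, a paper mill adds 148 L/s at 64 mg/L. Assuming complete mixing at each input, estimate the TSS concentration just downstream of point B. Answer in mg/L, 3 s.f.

14.3 L/s = 0.0143 m³/s.
After input A: C = (190·5 + 0.0143·96) / 190 = 5.007 mg/L.
Over the 25 km reach to input B (t = 2.083e+04 s = 0.2411 d), decay gives C = 5.007·exp(−0.46·0.2411) = 4.481 mg/L.
148 L/s = 0.148 m³/s.
After input B: C = (190·4.481 + 0.148·64) / 190.2 = 4.528 mg/L.

4.53 mg/L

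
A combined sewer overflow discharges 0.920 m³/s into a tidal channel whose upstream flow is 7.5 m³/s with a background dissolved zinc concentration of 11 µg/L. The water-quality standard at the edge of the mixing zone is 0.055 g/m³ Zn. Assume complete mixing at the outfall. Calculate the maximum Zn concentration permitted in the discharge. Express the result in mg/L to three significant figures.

11 µg/L = 0.011 mg/L.
Mass balance: 0.055·8.42 = 0.92·Cₑ + 7.5·0.011.
Cₑ = (0.4631 − 0.0825) / 0.92 = 0.4137 mg/L.

0.414 mg/L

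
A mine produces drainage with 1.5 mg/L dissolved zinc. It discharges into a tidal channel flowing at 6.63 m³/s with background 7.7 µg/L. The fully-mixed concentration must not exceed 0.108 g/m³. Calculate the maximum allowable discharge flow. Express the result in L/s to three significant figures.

478 L/s

7.7 µg/L = 0.0077 mg/L.
Mass balance at complete mixing: C_std·(Q_w + Q_r) = Q_w·C_e + Q_r·C_b.
Rearranging, Q_w = Q_r·(C_std − C_b)/(C_e − C_std) = 6.63·(0.108 − 0.0077) / (1.5 − 0.108) = 0.4777 m³/s.
= 477.7 L/s.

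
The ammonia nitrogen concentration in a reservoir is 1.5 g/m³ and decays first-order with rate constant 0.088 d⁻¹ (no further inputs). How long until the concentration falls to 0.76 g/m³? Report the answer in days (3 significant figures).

7.73 d

t = ln(C₀/C)/k = ln(1.5/0.76)/0.088 = 0.6799/0.088 = 7.726 d.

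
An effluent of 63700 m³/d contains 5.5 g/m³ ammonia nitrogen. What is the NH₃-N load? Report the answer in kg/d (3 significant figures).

350 kg/d

63700 m³/d = 0.7373 m³/s.
Mass flux = Q·C = 0.7373 m³/s × 5.5 g/m³ = 4.055 g/s.
= 4.055 g/s × 86.4 = 350.4 kg/d.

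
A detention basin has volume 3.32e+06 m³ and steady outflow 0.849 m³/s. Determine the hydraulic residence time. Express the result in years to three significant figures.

0.124 yr

Q = 0.849 m³/s × 3.156e+07 s/yr = 2.679e+07 m³/yr.
Hydraulic residence time τ = V/Q = 3.32e+06/2.679e+07 = 0.1239 yr.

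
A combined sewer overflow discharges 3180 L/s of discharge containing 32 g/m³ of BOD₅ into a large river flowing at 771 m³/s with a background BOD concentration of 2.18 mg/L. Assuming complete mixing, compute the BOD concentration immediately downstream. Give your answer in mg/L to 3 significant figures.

3180 L/s = 3.18 m³/s.
By mass balance at complete mixing, C = (3.18·32 + 771·2.18) / (3.18 + 771) = 1783/774.2 = 2.302 mg/L.

2.30 mg/L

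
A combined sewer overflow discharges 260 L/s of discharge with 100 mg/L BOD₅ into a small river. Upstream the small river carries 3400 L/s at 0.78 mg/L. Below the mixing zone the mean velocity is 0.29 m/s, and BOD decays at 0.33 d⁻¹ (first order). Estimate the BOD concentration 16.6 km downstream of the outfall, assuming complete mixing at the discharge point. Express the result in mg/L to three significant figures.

6.29 mg/L

260 L/s = 0.26 m³/s.
3400 L/s = 3.4 m³/s.
After complete mixing, C₀ = (0.26·100 + 3.4·0.78) / 3.66 = 7.828 mg/L.
Travel time t = 1.66e+04 m / 0.29 m/s = 5.724e+04 s = 0.6625 d.
C = 7.828·exp(−0.33·0.6625) = 7.828·0.8036 = 6.291 mg/L.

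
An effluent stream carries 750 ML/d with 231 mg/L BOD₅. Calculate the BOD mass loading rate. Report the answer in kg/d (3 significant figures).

173000 kg/d

750 ML/d = 8.681 m³/s.
Mass flux = Q·C = 8.681 m³/s × 231 g/m³ = 2005 g/s.
= 2005 g/s × 86.4 = 1.732e+05 kg/d.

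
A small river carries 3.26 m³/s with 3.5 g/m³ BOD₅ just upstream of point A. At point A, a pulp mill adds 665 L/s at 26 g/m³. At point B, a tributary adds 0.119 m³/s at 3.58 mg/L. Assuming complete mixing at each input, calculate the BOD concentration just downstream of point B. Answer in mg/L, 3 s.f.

7.20 mg/L

665 L/s = 0.665 m³/s.
After input A: C = (3.26·3.5 + 0.665·26) / 3.925 = 7.312 mg/L.
After input B: C = (3.925·7.312 + 0.119·3.58) / 4.044 = 7.202 mg/L.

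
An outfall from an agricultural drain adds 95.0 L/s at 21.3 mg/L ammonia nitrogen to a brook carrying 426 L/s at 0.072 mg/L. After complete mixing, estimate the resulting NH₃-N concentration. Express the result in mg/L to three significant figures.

3.94 mg/L

95.0 L/s = 0.095 m³/s.
426 L/s = 0.426 m³/s.
Conservation of mass across the mixing zone: C = (0.095·21.3 + 0.426·0.072) / (0.095 + 0.426) = 2.054/0.521 = 3.943 mg/L.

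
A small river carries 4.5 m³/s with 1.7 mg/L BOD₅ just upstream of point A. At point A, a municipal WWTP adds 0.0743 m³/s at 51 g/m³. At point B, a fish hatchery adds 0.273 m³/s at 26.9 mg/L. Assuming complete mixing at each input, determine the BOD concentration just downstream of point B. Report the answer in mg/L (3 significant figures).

3.87 mg/L

After input A: C = (4.5·1.7 + 0.0743·51) / 4.574 = 2.501 mg/L.
After input B: C = (4.574·2.501 + 0.273·26.9) / 4.847 = 3.875 mg/L.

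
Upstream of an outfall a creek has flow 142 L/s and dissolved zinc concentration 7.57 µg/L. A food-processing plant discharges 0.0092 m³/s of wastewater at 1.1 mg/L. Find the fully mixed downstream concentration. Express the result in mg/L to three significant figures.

0.0740 mg/L

142 L/s = 0.142 m³/s.
7.57 µg/L = 0.00757 mg/L.
By mass balance at complete mixing, C = (0.0092·1.1 + 0.142·0.00757) / (0.0092 + 0.142) = 0.01119/0.1512 = 0.07404 mg/L.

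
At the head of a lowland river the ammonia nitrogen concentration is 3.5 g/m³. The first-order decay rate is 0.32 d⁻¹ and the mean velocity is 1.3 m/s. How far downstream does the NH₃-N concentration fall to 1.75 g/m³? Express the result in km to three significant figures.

From C = C₀·e^(−kt), t = ln(C₀/C)/k = ln(3.5/1.75)/0.32 = 0.6931/0.32 = 2.166 d.
Distance = v·t = 1.3 m/s × 1.871e+05 s = 2.433e+05 m = 243.3 km.

243 km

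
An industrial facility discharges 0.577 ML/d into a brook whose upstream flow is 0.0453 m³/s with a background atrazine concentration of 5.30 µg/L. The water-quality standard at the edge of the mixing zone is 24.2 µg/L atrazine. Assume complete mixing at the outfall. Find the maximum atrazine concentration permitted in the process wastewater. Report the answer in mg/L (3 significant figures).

0.152 mg/L

0.577 ML/d = 0.006678 m³/s.
5.30 µg/L = 0.0053 mg/L.
24.2 µg/L = 0.0242 mg/L.
Mass balance: 0.0242·0.05198 = 0.006678·Cₑ + 0.0453·0.0053.
Cₑ = (0.001258 − 0.0002401) / 0.006678 = 0.1524 mg/L.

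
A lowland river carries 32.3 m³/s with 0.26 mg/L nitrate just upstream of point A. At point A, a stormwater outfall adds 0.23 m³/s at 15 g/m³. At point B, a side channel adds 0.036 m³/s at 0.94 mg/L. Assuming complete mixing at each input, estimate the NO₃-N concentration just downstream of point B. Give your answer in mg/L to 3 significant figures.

After input A: C = (32.3·0.26 + 0.23·15) / 32.53 = 0.3642 mg/L.
After input B: C = (32.53·0.3642 + 0.036·0.94) / 32.57 = 0.3649 mg/L.

0.365 mg/L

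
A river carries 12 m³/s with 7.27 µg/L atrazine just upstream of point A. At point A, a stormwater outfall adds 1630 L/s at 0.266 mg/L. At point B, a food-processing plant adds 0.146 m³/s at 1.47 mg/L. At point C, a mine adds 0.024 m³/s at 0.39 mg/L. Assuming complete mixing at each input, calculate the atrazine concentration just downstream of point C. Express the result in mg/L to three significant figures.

0.0540 mg/L

7.27 µg/L = 0.00727 mg/L.
1630 L/s = 1.63 m³/s.
After input A: C = (12·0.00727 + 1.63·0.266) / 13.63 = 0.03821 mg/L.
After input B: C = (13.63·0.03821 + 0.146·1.47) / 13.78 = 0.05339 mg/L.
After input C: C = (13.78·0.05339 + 0.024·0.39) / 13.8 = 0.05397 mg/L.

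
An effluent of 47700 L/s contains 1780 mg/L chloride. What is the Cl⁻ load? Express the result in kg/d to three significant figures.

47700 L/s = 47.7 m³/s.
Mass flux = Q·C = 47.7 m³/s × 1780 g/m³ = 8.491e+04 g/s.
= 8.491e+04 g/s × 86.4 = 7.336e+06 kg/d.

7.34e+06 kg/d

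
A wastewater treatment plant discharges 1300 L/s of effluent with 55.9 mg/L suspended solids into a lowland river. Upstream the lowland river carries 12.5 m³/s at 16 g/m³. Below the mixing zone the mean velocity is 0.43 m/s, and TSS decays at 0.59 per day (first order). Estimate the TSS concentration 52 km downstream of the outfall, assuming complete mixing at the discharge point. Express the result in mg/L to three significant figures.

1300 L/s = 1.3 m³/s.
After complete mixing, C₀ = (1.3·55.9 + 12.5·16) / 13.8 = 19.76 mg/L.
Travel time t = 5.2e+04 m / 0.43 m/s = 1.209e+05 s = 1.4 d.
C = 19.76·exp(−0.59·1.4) = 19.76·0.4379 = 8.652 mg/L.

8.65 mg/L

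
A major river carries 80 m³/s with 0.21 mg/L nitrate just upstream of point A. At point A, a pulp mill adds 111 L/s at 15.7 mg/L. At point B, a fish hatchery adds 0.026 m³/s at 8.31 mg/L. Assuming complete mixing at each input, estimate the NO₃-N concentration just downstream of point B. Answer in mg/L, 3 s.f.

0.234 mg/L

111 L/s = 0.111 m³/s.
After input A: C = (80·0.21 + 0.111·15.7) / 80.11 = 0.2315 mg/L.
After input B: C = (80.11·0.2315 + 0.026·8.31) / 80.14 = 0.2341 mg/L.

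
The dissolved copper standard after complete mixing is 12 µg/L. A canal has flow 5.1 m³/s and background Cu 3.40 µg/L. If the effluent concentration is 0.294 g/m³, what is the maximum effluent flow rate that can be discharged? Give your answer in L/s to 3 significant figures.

3.40 µg/L = 0.0034 mg/L.
12 µg/L = 0.012 mg/L.
Mass balance at complete mixing: C_std·(Q_w + Q_r) = Q_w·C_e + Q_r·C_b.
Rearranging, Q_w = Q_r·(C_std − C_b)/(C_e − C_std) = 5.1·(0.012 − 0.0034) / (0.294 − 0.012) = 0.1555 m³/s.
= 155.5 L/s.

156 L/s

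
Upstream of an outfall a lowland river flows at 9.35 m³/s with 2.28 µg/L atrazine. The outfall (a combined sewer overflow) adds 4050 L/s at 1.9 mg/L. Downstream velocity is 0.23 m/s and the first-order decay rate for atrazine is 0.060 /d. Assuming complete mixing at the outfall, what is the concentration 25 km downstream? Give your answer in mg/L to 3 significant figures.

4050 L/s = 4.05 m³/s.
2.28 µg/L = 0.00228 mg/L.
After complete mixing, C₀ = (4.05·1.9 + 9.35·0.00228) / 13.4 = 0.5758 mg/L.
Travel time t = 2.5e+04 m / 0.23 m/s = 1.087e+05 s = 1.258 d.
C = 0.5758·exp(−0.060·1.258) = 0.5758·0.9273 = 0.534 mg/L.

0.534 mg/L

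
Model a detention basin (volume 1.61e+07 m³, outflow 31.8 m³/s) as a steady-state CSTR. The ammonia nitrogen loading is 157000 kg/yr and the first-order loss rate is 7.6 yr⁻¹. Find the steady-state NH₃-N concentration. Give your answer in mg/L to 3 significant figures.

0.139 mg/L

Outflow Q = 31.8 m³/s × 3.156e+07 s/yr = 1.004e+09 m³/yr.
Steady-state CSTR mass balance: W = Q·C + k·V·C, so C = W/(Q + kV).
Q + kV = 1.004e+09 + 7.6·1.61e+07 = 1.126e+09 m³/yr.
C = 157000/1.126e+09 = 0.0001394 kg/m³ = 0.1394 mg/L.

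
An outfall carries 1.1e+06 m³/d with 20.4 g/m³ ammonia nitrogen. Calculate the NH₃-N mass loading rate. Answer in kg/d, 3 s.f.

22400 kg/d

1.1e+06 m³/d = 12.73 m³/s.
Mass flux = Q·C = 12.73 m³/s × 20.4 g/m³ = 259.7 g/s.
= 259.7 g/s × 86.4 = 2.244e+04 kg/d.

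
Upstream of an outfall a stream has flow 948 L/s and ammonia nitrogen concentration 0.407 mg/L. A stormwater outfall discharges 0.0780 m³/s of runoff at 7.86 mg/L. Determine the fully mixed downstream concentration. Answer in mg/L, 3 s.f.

948 L/s = 0.948 m³/s.
Flow-weighted mixing gives C = (0.078·7.86 + 0.948·0.407) / (0.078 + 0.948) = 0.9989/1.026 = 0.9736 mg/L.

0.974 mg/L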